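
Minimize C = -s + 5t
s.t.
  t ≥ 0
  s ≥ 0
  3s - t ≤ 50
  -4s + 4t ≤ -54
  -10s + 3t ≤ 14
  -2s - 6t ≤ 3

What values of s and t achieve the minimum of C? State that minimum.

Corner points and C = -s + 5t:
  (50/3, 0) → C = -50/3
  (27/2, 0) → C = -27/2
  (73/4, 19/4) → C = 11/2

The optimum lies where t = 0 and 3s - t = 50.
Solving simultaneously gives s = 50/3, t = 0.

s = 50/3, t = 0, minimum C = -50/3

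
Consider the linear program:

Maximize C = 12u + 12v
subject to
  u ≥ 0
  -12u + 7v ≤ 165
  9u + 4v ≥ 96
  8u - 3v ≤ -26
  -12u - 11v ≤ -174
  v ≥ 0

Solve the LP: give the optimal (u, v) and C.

Feasible corners and C = 12u + 12v:
  (4/37, 879/37) → C = 10596/37
  (313/20, 252/5) → C = 3963/5
  (184/59, 1002/59) → C = 14232/59

The optimum lies where -12u + 7v = 165 and 8u - 3v = -26.
Solving simultaneously gives u = 313/20, v = 252/5.

u = 313/20, v = 252/5, maximum C = 3963/5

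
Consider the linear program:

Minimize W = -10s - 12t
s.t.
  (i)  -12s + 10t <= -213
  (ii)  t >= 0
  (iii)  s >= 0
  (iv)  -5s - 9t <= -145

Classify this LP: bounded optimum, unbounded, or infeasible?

unbounded

From the feasible point (3367/158, 675/158), moving in the direction (1, 0) keeps every constraint satisfied while W decreases without bound.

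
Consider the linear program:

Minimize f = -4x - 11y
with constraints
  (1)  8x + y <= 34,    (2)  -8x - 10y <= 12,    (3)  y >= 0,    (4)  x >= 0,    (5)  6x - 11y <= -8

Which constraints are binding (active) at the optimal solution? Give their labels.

Extreme points and f = -4x - 11y:
  (0, 34) → f = -374
  (183/47, 134/47) → f = -2206/47
  (0, 8/11) → f = -8

The minimum is at (0, 34). Substituting into each constraint, equality holds for (1) and (4); the remaining constraints have slack.

(1) and (4)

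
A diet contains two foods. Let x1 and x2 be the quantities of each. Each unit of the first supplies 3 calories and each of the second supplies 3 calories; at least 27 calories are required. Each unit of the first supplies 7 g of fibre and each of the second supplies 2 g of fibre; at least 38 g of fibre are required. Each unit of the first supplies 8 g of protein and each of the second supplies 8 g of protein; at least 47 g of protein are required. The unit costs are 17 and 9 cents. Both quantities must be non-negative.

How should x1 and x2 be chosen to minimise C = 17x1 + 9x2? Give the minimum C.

Corner points and C = 17x1 + 9x2:
  (0, 19) → C = 171
  (9, 0) → C = 153
  (4, 5) → C = 113
The feasible region is unbounded (it extends along (0, 1), (1, 0)), but C strictly increases along every unbounded feasible direction, so there is no improving ray and the minimum is attained at a vertex.

At the optimal vertex, 3x1 + 3x2 = 27 and 7x1 + 2x2 = 38.
Solving simultaneously gives x1 = 4, x2 = 5.

x1 = 4, x2 = 5, minimum C = 113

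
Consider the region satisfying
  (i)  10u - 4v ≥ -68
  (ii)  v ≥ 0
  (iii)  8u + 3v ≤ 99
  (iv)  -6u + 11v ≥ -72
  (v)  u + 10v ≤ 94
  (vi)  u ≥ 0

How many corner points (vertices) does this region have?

Pairwise boundary intersections that survive every other constraint:
  (12, 0)
  (0, 0)
  (1305/106, 9/53)
  (708/77, 653/77)
  (0, 47/5)

5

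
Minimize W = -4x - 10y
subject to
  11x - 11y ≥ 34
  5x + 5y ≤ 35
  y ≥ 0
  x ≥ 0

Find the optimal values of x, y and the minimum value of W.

Vertices and W = -4x - 10y:
  (111/22, 43/22) → W = -437/11
  (34/11, 0) → W = -136/11
  (7, 0) → W = -28

At the optimal vertex, 11x - 11y = 34 and 5x + 5y = 35.
Solving simultaneously gives x = 111/22, y = 43/22.

x = 111/22, y = 43/22, minimum W = -437/11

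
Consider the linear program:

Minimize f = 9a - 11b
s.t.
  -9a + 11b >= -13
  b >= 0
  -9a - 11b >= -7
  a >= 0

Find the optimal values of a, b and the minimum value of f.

Feasible corners and f = 9a - 11b:
  (7/9, 0) → f = 7
  (0, 0) → f = 0
  (0, 7/11) → f = -7

The optimum lies where -9a - 11b = -7 and a = 0.
Solving simultaneously gives a = 0, b = 7/11.

a = 0, b = 7/11, minimum f = -7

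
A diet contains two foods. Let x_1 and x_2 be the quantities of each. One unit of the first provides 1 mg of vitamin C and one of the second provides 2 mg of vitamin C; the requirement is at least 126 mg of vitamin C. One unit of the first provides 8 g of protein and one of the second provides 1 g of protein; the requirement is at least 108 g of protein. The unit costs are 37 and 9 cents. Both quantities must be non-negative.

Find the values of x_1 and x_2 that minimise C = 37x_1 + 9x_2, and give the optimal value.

Extreme points and C = 37x_1 + 9x_2:
  (0, 108) → C = 972
  (126, 0) → C = 4662
  (6, 60) → C = 762
The feasible region is unbounded (it extends along (0, 1), (1, 0)), but C strictly increases along every unbounded feasible direction, so there is no improving ray and the minimum is attained at a vertex.

At the optimal vertex, x_1 + 2x_2 = 126 and 8x_1 + x_2 = 108.
Solving simultaneously gives x_1 = 6, x_2 = 60.

x_1 = 6, x_2 = 60, minimum C = 762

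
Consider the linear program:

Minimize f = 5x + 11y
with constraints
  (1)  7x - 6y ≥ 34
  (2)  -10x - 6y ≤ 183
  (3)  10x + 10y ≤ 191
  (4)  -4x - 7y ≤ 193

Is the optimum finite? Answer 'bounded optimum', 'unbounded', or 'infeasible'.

bounded optimum

Feasible corners and f = 5x + 11y:
  (-149/17, -1621/102) → f = -22301/102
  (743/65, 997/130) → f = 18397/130
  (-123/46, -599/23) → f = -13793/46
  (1089/10, -449/5) → f = -4433/10
The feasible region has finitely many vertices and no improving ray; the minimum is -4433/10 at (1089/10, -449/5).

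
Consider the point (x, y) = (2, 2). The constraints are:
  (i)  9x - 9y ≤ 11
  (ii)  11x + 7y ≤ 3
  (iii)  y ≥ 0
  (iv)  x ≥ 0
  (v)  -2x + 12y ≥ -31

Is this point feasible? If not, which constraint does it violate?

Constraint (ii): 11x + 7y = 36, which is not ≤ 3. All other constraints are satisfied.

not feasible — violates (ii)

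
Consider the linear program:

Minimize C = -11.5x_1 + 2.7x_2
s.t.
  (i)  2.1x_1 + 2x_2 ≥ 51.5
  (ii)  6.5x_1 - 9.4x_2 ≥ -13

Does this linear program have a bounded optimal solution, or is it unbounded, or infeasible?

From the feasible point (22905/1637, 36205/3274), moving in the direction (9.4, 6.5) keeps every constraint satisfied while C decreases without bound.

unbounded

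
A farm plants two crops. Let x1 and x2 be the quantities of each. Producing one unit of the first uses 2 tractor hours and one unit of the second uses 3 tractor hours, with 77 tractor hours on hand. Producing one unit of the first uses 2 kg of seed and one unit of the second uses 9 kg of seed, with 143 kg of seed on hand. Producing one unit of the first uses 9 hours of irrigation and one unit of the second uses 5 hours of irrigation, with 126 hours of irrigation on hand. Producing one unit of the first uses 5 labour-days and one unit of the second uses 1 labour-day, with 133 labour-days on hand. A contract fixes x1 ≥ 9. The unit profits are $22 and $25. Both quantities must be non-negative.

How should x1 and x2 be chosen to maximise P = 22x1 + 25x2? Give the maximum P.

x1 = 9, x2 = 9, maximum P = 423

Extreme points and P = 22x1 + 25x2:
  (14, 0) → P = 308
  (9, 0) → P = 198
  (9, 9) → P = 423

The optimum lies where 9x1 + 5x2 = 126 and x1 = 9.
Solving simultaneously gives x1 = 9, x2 = 9.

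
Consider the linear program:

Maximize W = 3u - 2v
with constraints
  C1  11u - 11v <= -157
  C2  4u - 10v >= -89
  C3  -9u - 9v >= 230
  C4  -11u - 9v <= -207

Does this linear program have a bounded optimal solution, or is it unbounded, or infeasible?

infeasible

The boundaries 11u - 11v = -157 and -9u - 9v = 230 meet at (-3943/198, -1117/198), but that point violates -11u - 9v ≤ -207. Every candidate vertex is excluded by some other constraint, so the feasible region is empty.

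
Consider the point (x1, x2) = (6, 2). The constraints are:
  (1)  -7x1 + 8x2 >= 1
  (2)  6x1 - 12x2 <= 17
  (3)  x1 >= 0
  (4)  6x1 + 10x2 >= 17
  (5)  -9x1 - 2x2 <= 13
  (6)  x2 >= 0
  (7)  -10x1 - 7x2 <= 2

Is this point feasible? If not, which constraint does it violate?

Constraint (1): -7x1 + 8x2 = -26, which is not ≥ 1. All other constraints are satisfied.

not feasible — violates (1)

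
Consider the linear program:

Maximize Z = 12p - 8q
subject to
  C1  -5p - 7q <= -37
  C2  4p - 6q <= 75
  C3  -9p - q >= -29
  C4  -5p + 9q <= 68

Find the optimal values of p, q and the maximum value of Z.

p = 83/29, q = 94/29, maximum Z = 244/29

Extreme points and Z = 12p - 8q:
  (83/29, 94/29) → Z = 244/29
  (-143/80, 105/16) → Z = -1479/20
  (193/86, 757/86) → Z = -1870/43

The optimum lies where -5p - 7q = -37 and -9p - q = -29.
Solving simultaneously gives p = 83/29, q = 94/29.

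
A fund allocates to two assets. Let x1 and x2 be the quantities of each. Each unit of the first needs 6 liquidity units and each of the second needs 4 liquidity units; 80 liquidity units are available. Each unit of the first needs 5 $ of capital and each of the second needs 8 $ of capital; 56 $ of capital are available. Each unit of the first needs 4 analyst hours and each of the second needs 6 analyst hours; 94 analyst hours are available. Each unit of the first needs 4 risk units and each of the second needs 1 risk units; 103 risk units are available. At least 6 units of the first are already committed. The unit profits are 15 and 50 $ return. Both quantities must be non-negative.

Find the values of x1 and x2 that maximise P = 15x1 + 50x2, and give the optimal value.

Feasible corners and P = 15x1 + 50x2:
  (56/5, 0) → P = 168
  (6, 0) → P = 90
  (6, 13/4) → P = 505/2

The binding constraints are 5x1 + 8x2 = 56 and x1 = 6.
Solving simultaneously gives x1 = 6, x2 = 13/4.

x1 = 6, x2 = 13/4, maximum P = 505/2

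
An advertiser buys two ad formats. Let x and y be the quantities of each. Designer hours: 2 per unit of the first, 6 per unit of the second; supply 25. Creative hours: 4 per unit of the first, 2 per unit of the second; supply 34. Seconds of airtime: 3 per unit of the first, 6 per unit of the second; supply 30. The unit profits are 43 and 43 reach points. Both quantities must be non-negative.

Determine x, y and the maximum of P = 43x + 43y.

Vertices and P = 43x + 43y:
  (0, 0) → P = 0
  (0, 25/6) → P = 1075/6
  (17/2, 0) → P = 731/2
  (5, 5/2) → P = 645/2
  (8, 1) → P = 387

At the optimal vertex, 4x + 2y = 34 and 3x + 6y = 30.
Solving simultaneously gives x = 8, y = 1.

x = 8, y = 1, maximum P = 387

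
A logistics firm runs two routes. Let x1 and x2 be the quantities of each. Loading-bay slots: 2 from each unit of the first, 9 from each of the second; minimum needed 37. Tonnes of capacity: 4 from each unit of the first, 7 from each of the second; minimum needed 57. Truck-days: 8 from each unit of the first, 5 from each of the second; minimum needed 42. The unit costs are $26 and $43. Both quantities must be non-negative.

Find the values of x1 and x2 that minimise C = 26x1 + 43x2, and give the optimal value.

x1 = 1/4, x2 = 8, minimum C = 701/2

Extreme points and C = 26x1 + 43x2:
  (0, 42/5) → C = 1806/5
  (37/2, 0) → C = 481
  (127/11, 17/11) → C = 4033/11
  (1/4, 8) → C = 701/2
The feasible region is unbounded (it extends along (0, 1), (1, 0)), but C strictly increases along every unbounded feasible direction, so there is no improving ray and the minimum is attained at a vertex.

The binding constraints are 4x1 + 7x2 = 57 and 8x1 + 5x2 = 42.
Solving simultaneously gives x1 = 1/4, x2 = 8.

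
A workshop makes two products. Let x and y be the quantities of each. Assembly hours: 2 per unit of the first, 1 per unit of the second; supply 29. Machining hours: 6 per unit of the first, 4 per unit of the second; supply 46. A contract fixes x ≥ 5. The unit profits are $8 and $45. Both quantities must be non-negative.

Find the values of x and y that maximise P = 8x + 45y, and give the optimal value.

Corner points and P = 8x + 45y:
  (23/3, 0) → P = 184/3
  (5, 0) → P = 40
  (5, 4) → P = 220

x = 5, y = 4, maximum P = 220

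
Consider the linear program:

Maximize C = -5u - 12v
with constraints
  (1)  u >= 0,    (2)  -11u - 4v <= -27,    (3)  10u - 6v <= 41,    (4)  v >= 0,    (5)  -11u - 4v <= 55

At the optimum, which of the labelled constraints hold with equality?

(2) and (4)

Corner points and C = -5u - 12v:
  (0, 27/4) → C = -81
  (27/11, 0) → C = -135/11
  (41/10, 0) → C = -41/2
The feasible region is unbounded (it extends along (0, 1), (3, 5)), but C strictly decreases along every unbounded feasible direction, so there is no improving ray and the maximum is attained at a vertex.

The maximum is at (27/11, 0). Substituting into each constraint, equality holds for (2) and (4); the remaining constraints have slack.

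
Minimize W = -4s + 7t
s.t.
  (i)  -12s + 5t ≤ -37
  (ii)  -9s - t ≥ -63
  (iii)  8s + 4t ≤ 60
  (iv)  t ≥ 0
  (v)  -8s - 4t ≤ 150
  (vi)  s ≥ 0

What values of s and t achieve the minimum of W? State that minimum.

s = 7, t = 0, minimum W = -28

Corner points and W = -4s + 7t:
  (56/11, 53/11) → W = 147/11
  (37/12, 0) → W = -37/3
  (48/7, 9/7) → W = -129/7
  (7, 0) → W = -28

At the optimal vertex, -9s - t = -63 and t = 0.
Solving simultaneously gives s = 7, t = 0.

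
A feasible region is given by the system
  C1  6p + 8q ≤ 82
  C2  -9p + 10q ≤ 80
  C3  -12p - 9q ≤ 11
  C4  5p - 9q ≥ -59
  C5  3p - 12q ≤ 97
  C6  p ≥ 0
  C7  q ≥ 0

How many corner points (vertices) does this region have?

Intersecting each pair of boundary lines and keeping only the points that satisfy every inequality leaves:
  (133/47, 382/47)
  (41/3, 0)
  (0, 59/9)
  (0, 0)

4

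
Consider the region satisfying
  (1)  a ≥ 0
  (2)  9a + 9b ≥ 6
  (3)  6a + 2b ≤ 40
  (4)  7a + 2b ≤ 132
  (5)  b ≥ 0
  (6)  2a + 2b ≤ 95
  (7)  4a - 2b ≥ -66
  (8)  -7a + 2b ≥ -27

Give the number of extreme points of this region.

5

Pairwise boundary intersections that survive every other constraint:
  (0, 2/3)
  (0, 20)
  (2/3, 0)
  (67/13, 59/13)
  (27/7, 0)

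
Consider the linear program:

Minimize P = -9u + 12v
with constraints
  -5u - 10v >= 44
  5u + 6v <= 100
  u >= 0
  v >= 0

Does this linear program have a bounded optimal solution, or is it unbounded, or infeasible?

infeasible

The boundaries -5u - 10v = 44 and 5u + 6v = 100 meet at (316/5, -36), but that point violates v ≥ 0. Every candidate vertex is excluded by some other constraint, so the feasible region is empty.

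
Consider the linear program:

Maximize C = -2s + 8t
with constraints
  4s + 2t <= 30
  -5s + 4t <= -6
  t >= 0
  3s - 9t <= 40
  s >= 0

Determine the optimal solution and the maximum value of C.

s = 66/13, t = 63/13, maximum C = 372/13

The binding constraints are 4s + 2t = 30 and -5s + 4t = -6.
Solving simultaneously gives s = 66/13, t = 63/13.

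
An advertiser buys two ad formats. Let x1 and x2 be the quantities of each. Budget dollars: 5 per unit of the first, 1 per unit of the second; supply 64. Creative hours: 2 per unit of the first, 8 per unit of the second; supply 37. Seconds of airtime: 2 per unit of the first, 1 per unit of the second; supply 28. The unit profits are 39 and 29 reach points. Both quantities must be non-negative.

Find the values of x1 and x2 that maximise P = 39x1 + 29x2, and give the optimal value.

x1 = 25/2, x2 = 3/2, maximum P = 531

Vertices and P = 39x1 + 29x2:
  (0, 0) → P = 0
  (0, 37/8) → P = 1073/8
  (64/5, 0) → P = 2496/5
  (25/2, 3/2) → P = 531

The optimum lies where 5x1 + x2 = 64 and 2x1 + 8x2 = 37.
Solving simultaneously gives x1 = 25/2, x2 = 3/2.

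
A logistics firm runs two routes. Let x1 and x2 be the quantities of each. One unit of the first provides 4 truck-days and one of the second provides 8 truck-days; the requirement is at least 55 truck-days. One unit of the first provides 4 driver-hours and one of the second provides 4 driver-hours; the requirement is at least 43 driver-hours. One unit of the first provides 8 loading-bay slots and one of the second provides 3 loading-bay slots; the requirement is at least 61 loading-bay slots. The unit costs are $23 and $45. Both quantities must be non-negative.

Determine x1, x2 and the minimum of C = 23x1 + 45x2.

The feasible region is unbounded (it extends along (0, 1), (1, 0)), but C strictly increases along every unbounded feasible direction, so there is no improving ray and the minimum is attained at a vertex.

x1 = 31/4, x2 = 3, minimum C = 1253/4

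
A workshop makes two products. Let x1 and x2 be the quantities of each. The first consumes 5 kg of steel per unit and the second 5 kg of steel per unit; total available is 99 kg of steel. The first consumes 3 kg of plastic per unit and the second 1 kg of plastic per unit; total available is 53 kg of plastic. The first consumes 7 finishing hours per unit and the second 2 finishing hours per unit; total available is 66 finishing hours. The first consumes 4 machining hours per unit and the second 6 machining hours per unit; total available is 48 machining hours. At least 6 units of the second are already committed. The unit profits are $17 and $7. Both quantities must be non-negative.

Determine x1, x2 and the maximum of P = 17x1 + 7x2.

x1 = 3, x2 = 6, maximum P = 93

Extreme points and P = 17x1 + 7x2:
  (0, 8) → P = 56
  (0, 6) → P = 42
  (3, 6) → P = 93

The optimum lies where 4x1 + 6x2 = 48 and x2 = 6.
Solving simultaneously gives x1 = 3, x2 = 6.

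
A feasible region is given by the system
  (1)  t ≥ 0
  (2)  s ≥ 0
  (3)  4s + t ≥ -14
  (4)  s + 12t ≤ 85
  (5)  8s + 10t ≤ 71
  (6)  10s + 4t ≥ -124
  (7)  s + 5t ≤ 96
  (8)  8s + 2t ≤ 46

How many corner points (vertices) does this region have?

The feasible vertices (each the meet of two boundaries and inside every other half-plane) are:
  (0, 0)
  (23/4, 0)
  (0, 85/12)
  (1/43, 609/86)
  (159/32, 25/8)

5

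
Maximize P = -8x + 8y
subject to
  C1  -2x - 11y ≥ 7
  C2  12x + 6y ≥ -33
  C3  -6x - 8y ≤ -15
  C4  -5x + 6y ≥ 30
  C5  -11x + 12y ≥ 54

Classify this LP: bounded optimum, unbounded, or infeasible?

infeasible

The boundaries 12x + 6y = -33 and -6x - 8y = -15 meet at (-59/10, 63/10), but that point violates -2x - 11y ≥ 7. Every candidate vertex is excluded by some other constraint, so the feasible region is empty.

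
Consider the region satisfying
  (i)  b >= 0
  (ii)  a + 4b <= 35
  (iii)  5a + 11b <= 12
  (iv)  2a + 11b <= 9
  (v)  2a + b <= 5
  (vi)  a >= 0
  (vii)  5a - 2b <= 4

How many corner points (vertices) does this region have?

5

The feasible vertices (each the meet of two boundaries and inside every other half-plane) are:
  (0, 0)
  (4/5, 0)
  (1, 7/11)
  (68/65, 8/13)
  (0, 9/11)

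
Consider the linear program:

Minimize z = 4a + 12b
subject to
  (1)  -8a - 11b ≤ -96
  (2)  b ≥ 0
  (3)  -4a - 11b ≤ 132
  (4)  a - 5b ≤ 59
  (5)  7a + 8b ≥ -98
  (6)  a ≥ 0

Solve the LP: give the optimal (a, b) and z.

Corner points and z = 4a + 12b:
  (12, 0) → z = 48
  (0, 96/11) → z = 1152/11
  (59, 0) → z = 236
The feasible region is unbounded (it extends along (0, 1), (5, 1)), but z strictly increases along every unbounded feasible direction, so there is no improving ray and the minimum is attained at a vertex.

a = 12, b = 0, minimum z = 48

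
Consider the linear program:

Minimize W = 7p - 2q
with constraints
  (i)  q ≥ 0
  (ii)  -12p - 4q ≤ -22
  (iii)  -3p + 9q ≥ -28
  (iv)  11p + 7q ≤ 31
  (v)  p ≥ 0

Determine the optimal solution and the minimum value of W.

p = 3/4, q = 13/4, minimum W = -5/4

At the optimal vertex, -12p - 4q = -22 and 11p + 7q = 31.
Solving simultaneously gives p = 3/4, q = 13/4.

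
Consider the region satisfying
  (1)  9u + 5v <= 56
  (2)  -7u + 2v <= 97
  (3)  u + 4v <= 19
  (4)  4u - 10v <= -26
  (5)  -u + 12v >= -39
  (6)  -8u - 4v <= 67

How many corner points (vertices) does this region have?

4

Intersecting each pair of boundary lines and keeping only the points that satisfy every inequality leaves:
  (-35/3, 23/3)
  (-261/22, 307/44)
  (43/13, 51/13)
  (-129/16, -5/8)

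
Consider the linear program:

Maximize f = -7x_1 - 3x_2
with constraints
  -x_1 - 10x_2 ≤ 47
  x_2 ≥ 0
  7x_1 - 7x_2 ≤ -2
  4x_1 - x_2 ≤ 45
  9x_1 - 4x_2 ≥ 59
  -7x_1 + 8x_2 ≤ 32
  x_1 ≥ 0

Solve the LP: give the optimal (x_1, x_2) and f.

Feasible corners and f = -7x_1 - 3x_2:
  (317/21, 323/21) → f = -3188/21
  (421/35, 431/35) → f = -848/7
  (392/25, 443/25) → f = -4073/25
  (150/11, 701/44) → f = -573/4

The binding constraints are 7x_1 - 7x_2 = -2 and 9x_1 - 4x_2 = 59.
Solving simultaneously gives x_1 = 421/35, x_2 = 431/35.

x_1 = 421/35, x_2 = 431/35, maximum f = -848/7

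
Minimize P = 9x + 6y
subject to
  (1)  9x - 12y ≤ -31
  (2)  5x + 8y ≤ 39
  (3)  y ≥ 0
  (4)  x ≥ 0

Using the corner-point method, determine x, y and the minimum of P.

Feasible corners and P = 9x + 6y:
  (5/3, 23/6) → P = 38
  (0, 31/12) → P = 31/2
  (0, 39/8) → P = 117/4

x = 0, y = 31/12, minimum P = 31/2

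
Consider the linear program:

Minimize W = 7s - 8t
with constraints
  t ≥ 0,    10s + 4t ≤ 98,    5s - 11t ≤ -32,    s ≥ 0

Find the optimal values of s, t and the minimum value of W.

s = 0, t = 49/2, minimum W = -196

Vertices and W = 7s - 8t:
  (95/13, 81/13) → W = 17/13
  (0, 49/2) → W = -196
  (0, 32/11) → W = -256/11

The binding constraints are 10s + 4t = 98 and s = 0.
Solving simultaneously gives s = 0, t = 49/2.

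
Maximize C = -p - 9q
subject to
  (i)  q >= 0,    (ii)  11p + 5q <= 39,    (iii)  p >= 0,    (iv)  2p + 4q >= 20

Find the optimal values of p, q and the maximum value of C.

p = 28/17, q = 71/17, maximum C = -667/17

Vertices and C = -p - 9q:
  (0, 39/5) → C = -351/5
  (28/17, 71/17) → C = -667/17
  (0, 5) → C = -45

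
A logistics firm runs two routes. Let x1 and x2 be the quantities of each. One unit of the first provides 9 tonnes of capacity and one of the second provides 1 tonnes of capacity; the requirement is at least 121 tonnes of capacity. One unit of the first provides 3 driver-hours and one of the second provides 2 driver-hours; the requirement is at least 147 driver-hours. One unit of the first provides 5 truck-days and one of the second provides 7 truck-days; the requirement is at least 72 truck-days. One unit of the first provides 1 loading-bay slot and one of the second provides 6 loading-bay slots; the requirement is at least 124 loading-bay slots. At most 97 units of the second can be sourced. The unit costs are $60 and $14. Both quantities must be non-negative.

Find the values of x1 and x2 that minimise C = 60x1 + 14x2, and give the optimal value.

x1 = 19/3, x2 = 64, minimum C = 1276

Vertices and C = 60x1 + 14x2:
  (124, 0) → C = 7440
  (19/3, 64) → C = 1276
  (8/3, 97) → C = 1518
  (317/8, 225/16) → C = 20595/8
The feasible region is unbounded (it extends along (1, 0)), but C strictly increases along every unbounded feasible direction, so there is no improving ray and the minimum is attained at a vertex.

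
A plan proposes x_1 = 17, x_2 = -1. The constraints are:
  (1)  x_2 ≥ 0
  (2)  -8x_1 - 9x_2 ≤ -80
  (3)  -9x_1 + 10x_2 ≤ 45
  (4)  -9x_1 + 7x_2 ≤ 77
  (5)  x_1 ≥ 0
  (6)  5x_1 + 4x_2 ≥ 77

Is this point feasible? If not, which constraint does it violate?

not feasible — violates (1)

Constraint (1): x_2 = -1, which is not ≥ 0. All other constraints are satisfied.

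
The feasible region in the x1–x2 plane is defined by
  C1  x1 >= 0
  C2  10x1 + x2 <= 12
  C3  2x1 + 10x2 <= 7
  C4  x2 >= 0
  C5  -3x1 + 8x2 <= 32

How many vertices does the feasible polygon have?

4

The feasible vertices (each the meet of two boundaries and inside every other half-plane) are:
  (0, 7/10)
  (0, 0)
  (113/98, 23/49)
  (6/5, 0)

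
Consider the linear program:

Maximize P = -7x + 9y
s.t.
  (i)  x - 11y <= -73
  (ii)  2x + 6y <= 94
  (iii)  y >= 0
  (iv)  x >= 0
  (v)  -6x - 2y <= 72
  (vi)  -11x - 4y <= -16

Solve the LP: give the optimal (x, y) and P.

x = 0, y = 47/3, maximum P = 141

Feasible corners and P = -7x + 9y:
  (149/7, 60/7) → P = -503/7
  (0, 73/11) → P = 657/11
  (0, 47/3) → P = 141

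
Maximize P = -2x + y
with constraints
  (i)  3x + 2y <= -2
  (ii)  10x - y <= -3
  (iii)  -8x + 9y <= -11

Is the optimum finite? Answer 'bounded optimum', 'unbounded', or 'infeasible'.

From the feasible point (-19/41, -67/41), moving in the direction (-9, -8) keeps every constraint satisfied while P increases without bound.

unbounded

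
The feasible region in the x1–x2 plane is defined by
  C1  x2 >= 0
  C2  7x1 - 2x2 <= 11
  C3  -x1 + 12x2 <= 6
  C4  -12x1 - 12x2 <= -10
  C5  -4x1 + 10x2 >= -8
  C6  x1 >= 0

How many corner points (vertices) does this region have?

4

Intersecting each pair of boundary lines and keeping only the points that satisfy every inequality leaves:
  (11/7, 0)
  (5/6, 0)
  (72/41, 53/82)
  (4/13, 41/78)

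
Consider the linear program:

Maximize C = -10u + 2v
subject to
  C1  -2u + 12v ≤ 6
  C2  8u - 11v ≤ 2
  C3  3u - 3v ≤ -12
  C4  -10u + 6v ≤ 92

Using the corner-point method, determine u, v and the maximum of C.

u = -512/31, v = -378/31, maximum C = 4364/31

Vertices and C = -10u + 2v:
  (-21/5, -1/5) → C = 208/5
  (-89/9, -31/27) → C = 2608/27
  (-46/3, -34/3) → C = 392/3
  (-512/31, -378/31) → C = 4364/31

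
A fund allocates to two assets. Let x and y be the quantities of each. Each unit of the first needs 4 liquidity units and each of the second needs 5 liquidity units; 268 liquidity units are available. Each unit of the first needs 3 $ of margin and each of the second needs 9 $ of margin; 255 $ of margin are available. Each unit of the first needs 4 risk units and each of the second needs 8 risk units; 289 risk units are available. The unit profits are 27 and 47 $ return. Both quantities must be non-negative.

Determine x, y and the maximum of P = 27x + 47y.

x = 233/4, y = 7, maximum P = 7607/4

Feasible corners and P = 27x + 47y:
  (0, 0) → P = 0
  (0, 85/3) → P = 3995/3
  (67, 0) → P = 1809
  (233/4, 7) → P = 7607/4
  (187/4, 51/4) → P = 3723/2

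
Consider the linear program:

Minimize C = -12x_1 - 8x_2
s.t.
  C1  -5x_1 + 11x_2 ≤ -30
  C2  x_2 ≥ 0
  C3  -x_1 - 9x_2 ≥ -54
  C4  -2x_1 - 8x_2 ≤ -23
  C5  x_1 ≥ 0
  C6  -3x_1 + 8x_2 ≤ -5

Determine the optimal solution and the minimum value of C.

x_1 = 54, x_2 = 0, minimum C = -648

Corner points and C = -12x_1 - 8x_2:
  (108/7, 30/7) → C = -1536/7
  (493/62, 55/62) → C = -3178/31
  (54, 0) → C = -648
  (23/2, 0) → C = -138

The optimum lies where x_2 = 0 and -x_1 - 9x_2 = -54.
Solving simultaneously gives x_1 = 54, x_2 = 0.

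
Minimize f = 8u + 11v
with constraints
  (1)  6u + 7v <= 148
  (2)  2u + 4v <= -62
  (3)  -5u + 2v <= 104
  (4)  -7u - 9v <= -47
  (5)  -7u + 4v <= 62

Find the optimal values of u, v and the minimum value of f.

The optimum lies where 6u + 7v = 148 and -7u - 9v = -47.
Solving simultaneously gives u = 1003/5, v = -754/5.

u = 1003/5, v = -754/5, minimum f = -54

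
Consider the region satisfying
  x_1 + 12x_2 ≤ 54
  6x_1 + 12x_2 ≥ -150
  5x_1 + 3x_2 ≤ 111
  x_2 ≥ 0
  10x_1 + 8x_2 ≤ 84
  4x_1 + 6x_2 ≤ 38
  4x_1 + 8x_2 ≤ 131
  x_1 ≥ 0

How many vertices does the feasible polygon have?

Pairwise boundary intersections that survive every other constraint:
  (22/7, 89/21)
  (0, 9/2)
  (42/5, 0)
  (0, 0)
  (50/7, 11/7)

5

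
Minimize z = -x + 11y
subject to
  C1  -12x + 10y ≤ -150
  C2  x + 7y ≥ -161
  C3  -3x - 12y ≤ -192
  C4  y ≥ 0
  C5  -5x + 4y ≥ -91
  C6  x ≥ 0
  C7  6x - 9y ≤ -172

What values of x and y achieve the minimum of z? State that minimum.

At the optimal vertex, -12x + 10y = -150 and 6x - 9y = -172.
Solving simultaneously gives x = 1535/24, y = 247/4.

x = 1535/24, y = 247/4, minimum z = 14767/24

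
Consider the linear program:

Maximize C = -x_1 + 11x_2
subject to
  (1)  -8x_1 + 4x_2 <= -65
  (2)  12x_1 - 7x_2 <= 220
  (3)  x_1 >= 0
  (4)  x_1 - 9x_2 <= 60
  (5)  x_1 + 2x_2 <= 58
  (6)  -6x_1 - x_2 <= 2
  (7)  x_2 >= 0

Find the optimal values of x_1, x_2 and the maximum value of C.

Vertices and C = -x_1 + 11x_2:
  (181/10, 399/20) → C = 4027/20
  (65/8, 0) → C = -65/8
  (846/31, 476/31) → C = 4390/31
  (55/3, 0) → C = -55/3

The optimum lies where -8x_1 + 4x_2 = -65 and x_1 + 2x_2 = 58.
Solving simultaneously gives x_1 = 181/10, x_2 = 399/20.

x_1 = 181/10, x_2 = 399/20, maximum C = 4027/20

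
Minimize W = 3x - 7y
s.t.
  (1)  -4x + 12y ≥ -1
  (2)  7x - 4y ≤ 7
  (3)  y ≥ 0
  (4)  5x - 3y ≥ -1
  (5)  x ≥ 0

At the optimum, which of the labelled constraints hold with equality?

(2) and (4)

Extreme points and W = 3x - 7y:
  (20/17, 21/68) → W = 93/68
  (1/4, 0) → W = 3/4
  (25, 42) → W = -219
  (0, 0) → W = 0
  (0, 1/3) → W = -7/3

The minimum is at (25, 42). Substituting into each constraint, equality holds for (2) and (4); the remaining constraints have slack.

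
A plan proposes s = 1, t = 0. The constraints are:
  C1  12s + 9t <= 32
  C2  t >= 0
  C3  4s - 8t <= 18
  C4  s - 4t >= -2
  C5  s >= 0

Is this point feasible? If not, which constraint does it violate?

C1: 12 ≤ 32 ✓
C2: 0 ≥ 0 ✓
C3: 4 ≤ 18 ✓
C4: 1 ≥ -2 ✓
C5: 1 ≥ 0 ✓

feasible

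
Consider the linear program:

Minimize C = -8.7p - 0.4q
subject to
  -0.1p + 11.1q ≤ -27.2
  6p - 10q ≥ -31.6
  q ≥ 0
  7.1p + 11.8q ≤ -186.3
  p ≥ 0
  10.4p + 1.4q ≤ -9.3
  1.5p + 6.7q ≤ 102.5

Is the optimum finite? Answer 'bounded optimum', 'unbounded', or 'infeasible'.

infeasible

The boundaries 7.1p + 11.8q = -186.3 and p = 0 meet at (0, -1863/118), but that point violates q ≥ 0. Every candidate vertex is excluded by some other constraint, so the feasible region is empty.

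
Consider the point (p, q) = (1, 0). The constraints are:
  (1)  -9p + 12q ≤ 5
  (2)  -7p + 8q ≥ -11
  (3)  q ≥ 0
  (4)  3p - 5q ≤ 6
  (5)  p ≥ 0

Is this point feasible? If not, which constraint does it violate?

(1): -9 ≤ 5 ✓
(2): -7 ≥ -11 ✓
(3): 0 ≥ 0 ✓
(4): 3 ≤ 6 ✓
(5): 1 ≥ 0 ✓

feasible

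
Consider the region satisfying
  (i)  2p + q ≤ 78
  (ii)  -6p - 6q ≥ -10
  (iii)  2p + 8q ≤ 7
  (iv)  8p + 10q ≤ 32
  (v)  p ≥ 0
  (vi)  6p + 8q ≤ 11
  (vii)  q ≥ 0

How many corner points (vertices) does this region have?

Pairwise boundary intersections that survive every other constraint:
  (7/6, 1/2)
  (5/3, 0)
  (0, 7/8)
  (1, 5/8)
  (0, 0)

5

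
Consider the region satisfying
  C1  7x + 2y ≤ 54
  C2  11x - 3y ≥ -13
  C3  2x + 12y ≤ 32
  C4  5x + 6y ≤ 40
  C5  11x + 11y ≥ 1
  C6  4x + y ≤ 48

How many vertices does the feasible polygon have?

5

Of the 15 pairwise boundary intersections, those satisfying every inequality are:
  (61/8, 5/16)
  (592/55, -587/55)
  (-10/23, 63/23)
  (-10/11, 1)
  (6, 5/3)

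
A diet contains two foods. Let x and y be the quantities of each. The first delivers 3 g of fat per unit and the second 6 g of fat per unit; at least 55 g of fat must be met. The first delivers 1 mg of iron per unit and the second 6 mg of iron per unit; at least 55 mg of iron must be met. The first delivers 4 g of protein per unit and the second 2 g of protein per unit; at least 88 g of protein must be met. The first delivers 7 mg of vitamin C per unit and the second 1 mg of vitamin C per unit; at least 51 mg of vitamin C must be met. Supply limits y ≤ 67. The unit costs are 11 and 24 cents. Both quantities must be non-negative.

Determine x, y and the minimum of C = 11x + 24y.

x = 19, y = 6, minimum C = 353

Corner points and C = 11x + 24y:
  (0, 51) → C = 1224
  (0, 67) → C = 1608
  (55, 0) → C = 605
  (19, 6) → C = 353
  (7/5, 206/5) → C = 5021/5
The feasible region is unbounded (it extends along (1, 0)), but C strictly increases along every unbounded feasible direction, so there is no improving ray and the minimum is attained at a vertex.

The optimum lies where x + 6y = 55 and 4x + 2y = 88.
Solving simultaneously gives x = 19, y = 6.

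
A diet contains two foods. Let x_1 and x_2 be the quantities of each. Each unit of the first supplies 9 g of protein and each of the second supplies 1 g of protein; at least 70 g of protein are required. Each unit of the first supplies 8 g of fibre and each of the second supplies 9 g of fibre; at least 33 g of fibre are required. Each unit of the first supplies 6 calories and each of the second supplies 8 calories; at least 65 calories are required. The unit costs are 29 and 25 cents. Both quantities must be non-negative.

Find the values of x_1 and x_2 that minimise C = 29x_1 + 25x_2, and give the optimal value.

The feasible region is unbounded (it extends along (0, 1), (1, 0)), but C strictly increases along every unbounded feasible direction, so there is no improving ray and the minimum is attained at a vertex.

At the optimal vertex, 9x_1 + x_2 = 70 and 6x_1 + 8x_2 = 65.
Solving simultaneously gives x_1 = 15/2, x_2 = 5/2.

x_1 = 15/2, x_2 = 5/2, minimum C = 280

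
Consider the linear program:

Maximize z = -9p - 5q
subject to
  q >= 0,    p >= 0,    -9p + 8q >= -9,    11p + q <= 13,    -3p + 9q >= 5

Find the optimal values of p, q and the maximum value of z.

Corner points and z = -9p - 5q:
  (0, 13) → z = -65
  (0, 5/9) → z = -25/9
  (56/51, 47/51) → z = -739/51

p = 0, q = 5/9, maximum z = -25/9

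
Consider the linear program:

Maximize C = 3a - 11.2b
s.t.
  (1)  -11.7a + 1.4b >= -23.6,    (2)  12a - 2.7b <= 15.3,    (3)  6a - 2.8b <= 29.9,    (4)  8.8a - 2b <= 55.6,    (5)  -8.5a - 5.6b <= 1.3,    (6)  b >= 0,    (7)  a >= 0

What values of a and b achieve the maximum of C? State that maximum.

a = 1.275, b = 0, maximum C = 3.825

The feasible region is unbounded (it extends along (0, 1), (14, 117)), but C strictly decreases along every unbounded feasible direction, so there is no improving ray and the maximum is attained at a vertex.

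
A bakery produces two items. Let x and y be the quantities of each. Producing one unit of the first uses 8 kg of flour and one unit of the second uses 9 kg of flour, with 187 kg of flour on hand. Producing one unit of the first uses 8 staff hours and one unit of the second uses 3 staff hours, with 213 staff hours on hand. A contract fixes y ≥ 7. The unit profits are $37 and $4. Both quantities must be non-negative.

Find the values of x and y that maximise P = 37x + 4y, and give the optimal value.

Extreme points and P = 37x + 4y:
  (0, 187/9) → P = 748/9
  (0, 7) → P = 28
  (31/2, 7) → P = 1203/2

The optimum lies where 8x + 9y = 187 and y = 7.
Solving simultaneously gives x = 31/2, y = 7.

x = 31/2, y = 7, maximum P = 1203/2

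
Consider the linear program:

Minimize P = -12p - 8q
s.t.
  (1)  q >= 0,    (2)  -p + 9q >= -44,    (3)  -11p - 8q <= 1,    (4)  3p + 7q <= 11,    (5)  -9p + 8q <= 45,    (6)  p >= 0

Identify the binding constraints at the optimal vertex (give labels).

(1) and (4)

Extreme points and P = -12p - 8q:
  (11/3, 0) → P = -44
  (0, 0) → P = 0
  (0, 11/7) → P = -88/7

The minimum is at (11/3, 0). Substituting into each constraint, equality holds for (1) and (4); the remaining constraints have slack.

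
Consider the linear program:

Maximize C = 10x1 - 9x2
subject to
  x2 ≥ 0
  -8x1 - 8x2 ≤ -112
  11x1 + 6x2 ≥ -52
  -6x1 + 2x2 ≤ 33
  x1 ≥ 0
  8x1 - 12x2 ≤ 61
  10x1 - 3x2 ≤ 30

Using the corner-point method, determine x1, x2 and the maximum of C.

Extreme points and C = 10x1 - 9x2:
  (0, 14) → C = -126
  (72/13, 110/13) → C = -270/13
  (0, 33/2) → C = -297/2
  (159/2, 255) → C = -1500

At the optimal vertex, -8x1 - 8x2 = -112 and 10x1 - 3x2 = 30.
Solving simultaneously gives x1 = 72/13, x2 = 110/13.

x1 = 72/13, x2 = 110/13, maximum C = -270/13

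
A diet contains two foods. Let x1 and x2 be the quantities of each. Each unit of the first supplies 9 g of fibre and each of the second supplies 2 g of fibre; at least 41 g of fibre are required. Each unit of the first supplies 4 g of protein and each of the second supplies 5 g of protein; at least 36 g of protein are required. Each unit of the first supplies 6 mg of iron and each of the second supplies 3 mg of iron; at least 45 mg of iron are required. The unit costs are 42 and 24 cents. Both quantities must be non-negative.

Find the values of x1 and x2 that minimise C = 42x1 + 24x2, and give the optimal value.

Corner points and C = 42x1 + 24x2:
  (0, 41/2) → C = 492
  (9, 0) → C = 378
  (11/5, 53/5) → C = 1734/5
  (13/2, 2) → C = 321
The feasible region is unbounded (it extends along (0, 1), (1, 0)), but C strictly increases along every unbounded feasible direction, so there is no improving ray and the minimum is attained at a vertex.

x1 = 13/2, x2 = 2, minimum C = 321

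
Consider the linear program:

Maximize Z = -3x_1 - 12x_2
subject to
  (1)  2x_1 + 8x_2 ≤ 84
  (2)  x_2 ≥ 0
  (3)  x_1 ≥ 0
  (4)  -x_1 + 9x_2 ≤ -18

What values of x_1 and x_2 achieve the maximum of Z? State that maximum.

Vertices and Z = -3x_1 - 12x_2:
  (42, 0) → Z = -126
  (450/13, 24/13) → Z = -126
  (18, 0) → Z = -54

The binding constraints are x_2 = 0 and -x_1 + 9x_2 = -18.
Solving simultaneously gives x_1 = 18, x_2 = 0.

x_1 = 18, x_2 = 0, maximum Z = -54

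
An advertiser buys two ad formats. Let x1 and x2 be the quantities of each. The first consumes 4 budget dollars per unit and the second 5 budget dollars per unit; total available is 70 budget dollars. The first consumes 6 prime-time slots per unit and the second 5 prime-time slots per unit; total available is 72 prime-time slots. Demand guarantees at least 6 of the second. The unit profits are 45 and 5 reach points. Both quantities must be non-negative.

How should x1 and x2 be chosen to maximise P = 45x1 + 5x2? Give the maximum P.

x1 = 7, x2 = 6, maximum P = 345

Vertices and P = 45x1 + 5x2:
  (0, 14) → P = 70
  (0, 6) → P = 30
  (1, 66/5) → P = 111
  (7, 6) → P = 345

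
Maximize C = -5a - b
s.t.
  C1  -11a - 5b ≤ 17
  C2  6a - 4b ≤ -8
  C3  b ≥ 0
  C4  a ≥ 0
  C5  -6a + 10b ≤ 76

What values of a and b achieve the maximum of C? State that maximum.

Corner points and C = -5a - b:
  (0, 2) → C = -2
  (56/9, 34/3) → C = -382/9
  (0, 38/5) → C = -38/5

The optimum lies where 6a - 4b = -8 and a = 0.
Solving simultaneously gives a = 0, b = 2.

a = 0, b = 2, maximum C = -2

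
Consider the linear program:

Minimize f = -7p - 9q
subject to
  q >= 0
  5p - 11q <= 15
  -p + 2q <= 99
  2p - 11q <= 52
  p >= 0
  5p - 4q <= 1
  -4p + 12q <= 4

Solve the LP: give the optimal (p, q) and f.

p = 7/11, q = 6/11, minimum f = -103/11

Extreme points and f = -7p - 9q:
  (0, 0) → f = 0
  (1/5, 0) → f = -7/5
  (0, 1/3) → f = -3
  (7/11, 6/11) → f = -103/11

At the optimal vertex, 5p - 4q = 1 and -4p + 12q = 4.
Solving simultaneously gives p = 7/11, q = 6/11.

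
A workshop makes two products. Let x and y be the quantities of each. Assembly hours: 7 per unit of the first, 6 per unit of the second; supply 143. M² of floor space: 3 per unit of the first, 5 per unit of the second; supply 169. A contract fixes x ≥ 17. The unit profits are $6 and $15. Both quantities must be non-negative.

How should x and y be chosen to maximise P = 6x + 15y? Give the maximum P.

x = 17, y = 4, maximum P = 162

Feasible corners and P = 6x + 15y:
  (143/7, 0) → P = 858/7
  (17, 0) → P = 102
  (17, 4) → P = 162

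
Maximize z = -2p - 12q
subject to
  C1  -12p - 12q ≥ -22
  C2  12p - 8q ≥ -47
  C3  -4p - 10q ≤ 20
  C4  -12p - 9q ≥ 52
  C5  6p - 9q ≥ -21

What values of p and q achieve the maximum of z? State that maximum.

p = -85/21, q = -8/21, maximum z = 38/3

Vertices and z = -2p - 12q:
  (-85/21, -8/21) → z = 38/3
  (-65/16, -3/8) → z = 101/8
  (-73/18, -10/27) → z = 113/9

The binding constraints are -4p - 10q = 20 and -12p - 9q = 52.
Solving simultaneously gives p = -85/21, q = -8/21.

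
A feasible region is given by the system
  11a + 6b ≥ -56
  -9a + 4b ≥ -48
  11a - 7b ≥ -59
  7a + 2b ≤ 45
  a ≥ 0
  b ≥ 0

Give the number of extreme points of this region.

Of the 15 pairwise boundary intersections, those satisfying every inequality are:
  (6, 3/2)
  (16/3, 0)
  (197/71, 908/71)
  (0, 59/7)
  (0, 0)

5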